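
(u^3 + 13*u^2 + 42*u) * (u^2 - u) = u^5 + 12*u^4 + 29*u^3 - 42*u^2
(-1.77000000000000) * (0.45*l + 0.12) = -0.7965*l - 0.2124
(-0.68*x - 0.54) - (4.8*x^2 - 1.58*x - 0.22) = -4.8*x^2 + 0.9*x - 0.32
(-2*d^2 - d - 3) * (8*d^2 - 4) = -16*d^4 - 8*d^3 - 16*d^2 + 4*d + 12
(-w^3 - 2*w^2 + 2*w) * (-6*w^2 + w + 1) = 6*w^5 + 11*w^4 - 15*w^3 + 2*w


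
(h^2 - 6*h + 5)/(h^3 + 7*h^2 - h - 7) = (h - 5)/(h^2 + 8*h + 7)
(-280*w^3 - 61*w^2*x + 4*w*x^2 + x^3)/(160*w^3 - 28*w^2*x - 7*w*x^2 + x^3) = (7*w + x)/(-4*w + x)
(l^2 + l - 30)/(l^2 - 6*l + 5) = (l + 6)/(l - 1)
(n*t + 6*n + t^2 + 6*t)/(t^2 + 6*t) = (n + t)/t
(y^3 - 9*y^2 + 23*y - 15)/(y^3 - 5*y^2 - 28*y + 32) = (y^2 - 8*y + 15)/(y^2 - 4*y - 32)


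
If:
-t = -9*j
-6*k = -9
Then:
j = t/9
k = 3/2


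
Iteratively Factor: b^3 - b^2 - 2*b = (b)*(b^2 - b - 2) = b*(b - 2)*(b + 1)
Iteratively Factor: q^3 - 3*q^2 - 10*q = (q - 5)*(q^2 + 2*q) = (q - 5)*(q + 2)*(q)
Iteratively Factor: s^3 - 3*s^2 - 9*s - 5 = (s + 1)*(s^2 - 4*s - 5) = (s - 5)*(s + 1)*(s + 1)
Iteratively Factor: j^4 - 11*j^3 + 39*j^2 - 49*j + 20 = (j - 4)*(j^3 - 7*j^2 + 11*j - 5) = (j - 4)*(j - 1)*(j^2 - 6*j + 5) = (j - 4)*(j - 1)^2*(j - 5)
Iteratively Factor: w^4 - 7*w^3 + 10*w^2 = (w - 5)*(w^3 - 2*w^2) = w*(w - 5)*(w^2 - 2*w) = w*(w - 5)*(w - 2)*(w)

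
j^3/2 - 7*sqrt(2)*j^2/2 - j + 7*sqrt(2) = (j/2 + sqrt(2)/2)*(j - 7*sqrt(2))*(j - sqrt(2))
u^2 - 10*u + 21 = (u - 7)*(u - 3)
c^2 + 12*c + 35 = (c + 5)*(c + 7)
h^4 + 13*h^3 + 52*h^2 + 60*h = h*(h + 2)*(h + 5)*(h + 6)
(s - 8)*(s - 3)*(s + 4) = s^3 - 7*s^2 - 20*s + 96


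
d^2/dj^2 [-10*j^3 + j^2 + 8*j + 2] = 2 - 60*j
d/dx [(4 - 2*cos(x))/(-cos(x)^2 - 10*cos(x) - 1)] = 2*(cos(x)^2 - 4*cos(x) - 21)*sin(x)/(cos(x)^2 + 10*cos(x) + 1)^2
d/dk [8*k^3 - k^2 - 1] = 2*k*(12*k - 1)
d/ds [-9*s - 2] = -9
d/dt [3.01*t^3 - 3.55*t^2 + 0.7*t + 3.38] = 9.03*t^2 - 7.1*t + 0.7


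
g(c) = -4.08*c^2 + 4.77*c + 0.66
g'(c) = 4.77 - 8.16*c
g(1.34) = -0.27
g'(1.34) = -6.16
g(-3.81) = -76.74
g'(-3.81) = 35.86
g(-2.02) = -25.62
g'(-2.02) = 21.25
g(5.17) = -83.73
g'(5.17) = -37.42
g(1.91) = -5.11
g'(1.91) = -10.82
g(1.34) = -0.27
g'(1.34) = -6.16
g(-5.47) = -147.51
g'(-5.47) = 49.41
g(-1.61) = -17.60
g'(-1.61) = 17.91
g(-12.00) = -644.10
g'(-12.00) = 102.69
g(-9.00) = -372.75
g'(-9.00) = 78.21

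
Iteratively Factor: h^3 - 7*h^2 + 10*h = (h)*(h^2 - 7*h + 10) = h*(h - 5)*(h - 2)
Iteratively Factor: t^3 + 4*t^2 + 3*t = (t + 1)*(t^2 + 3*t) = t*(t + 1)*(t + 3)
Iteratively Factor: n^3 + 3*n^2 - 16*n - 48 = (n + 3)*(n^2 - 16) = (n + 3)*(n + 4)*(n - 4)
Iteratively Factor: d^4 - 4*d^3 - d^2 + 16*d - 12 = (d + 2)*(d^3 - 6*d^2 + 11*d - 6) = (d - 2)*(d + 2)*(d^2 - 4*d + 3) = (d - 2)*(d - 1)*(d + 2)*(d - 3)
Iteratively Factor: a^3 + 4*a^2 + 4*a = (a + 2)*(a^2 + 2*a) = a*(a + 2)*(a + 2)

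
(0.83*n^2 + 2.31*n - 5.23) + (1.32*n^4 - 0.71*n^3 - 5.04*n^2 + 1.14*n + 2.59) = 1.32*n^4 - 0.71*n^3 - 4.21*n^2 + 3.45*n - 2.64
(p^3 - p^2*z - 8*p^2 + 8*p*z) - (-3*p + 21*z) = p^3 - p^2*z - 8*p^2 + 8*p*z + 3*p - 21*z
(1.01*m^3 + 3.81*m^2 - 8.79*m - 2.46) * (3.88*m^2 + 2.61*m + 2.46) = 3.9188*m^5 + 17.4189*m^4 - 21.6765*m^3 - 23.1141*m^2 - 28.044*m - 6.0516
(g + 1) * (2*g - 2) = 2*g^2 - 2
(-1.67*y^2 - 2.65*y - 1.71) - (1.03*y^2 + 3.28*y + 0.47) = -2.7*y^2 - 5.93*y - 2.18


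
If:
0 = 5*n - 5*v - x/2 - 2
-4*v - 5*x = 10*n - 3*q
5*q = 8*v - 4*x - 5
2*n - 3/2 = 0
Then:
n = 3/4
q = 163/187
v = 91/187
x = -511/374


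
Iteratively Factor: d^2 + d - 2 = (d + 2)*(d - 1)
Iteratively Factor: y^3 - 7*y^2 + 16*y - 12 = (y - 2)*(y^2 - 5*y + 6) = (y - 3)*(y - 2)*(y - 2)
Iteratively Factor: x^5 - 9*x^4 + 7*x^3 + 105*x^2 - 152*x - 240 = (x - 5)*(x^4 - 4*x^3 - 13*x^2 + 40*x + 48) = (x - 5)*(x - 4)*(x^3 - 13*x - 12) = (x - 5)*(x - 4)^2*(x^2 + 4*x + 3) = (x - 5)*(x - 4)^2*(x + 1)*(x + 3)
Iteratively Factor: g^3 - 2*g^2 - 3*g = (g - 3)*(g^2 + g) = g*(g - 3)*(g + 1)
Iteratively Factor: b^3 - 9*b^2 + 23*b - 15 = (b - 3)*(b^2 - 6*b + 5) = (b - 3)*(b - 1)*(b - 5)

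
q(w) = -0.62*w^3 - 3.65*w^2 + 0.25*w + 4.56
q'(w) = -1.86*w^2 - 7.3*w + 0.25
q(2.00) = -14.50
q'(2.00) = -21.79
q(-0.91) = 1.78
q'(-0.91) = 5.35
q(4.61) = -132.60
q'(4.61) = -72.93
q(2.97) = -43.14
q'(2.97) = -37.84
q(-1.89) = -4.76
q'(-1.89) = 7.40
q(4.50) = -124.72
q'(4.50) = -70.26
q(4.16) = -102.20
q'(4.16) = -62.31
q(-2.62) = -10.00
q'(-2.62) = 6.61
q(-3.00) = -12.30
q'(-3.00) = 5.41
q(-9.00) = 158.64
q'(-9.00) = -84.71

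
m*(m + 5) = m^2 + 5*m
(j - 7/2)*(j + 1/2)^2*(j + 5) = j^4 + 5*j^3/2 - 63*j^2/4 - 137*j/8 - 35/8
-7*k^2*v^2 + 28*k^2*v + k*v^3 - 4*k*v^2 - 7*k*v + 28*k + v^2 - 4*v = (-7*k + v)*(v - 4)*(k*v + 1)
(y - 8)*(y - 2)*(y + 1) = y^3 - 9*y^2 + 6*y + 16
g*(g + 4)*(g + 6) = g^3 + 10*g^2 + 24*g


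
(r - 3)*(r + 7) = r^2 + 4*r - 21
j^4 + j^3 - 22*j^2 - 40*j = j*(j - 5)*(j + 2)*(j + 4)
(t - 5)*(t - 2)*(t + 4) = t^3 - 3*t^2 - 18*t + 40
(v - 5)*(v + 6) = v^2 + v - 30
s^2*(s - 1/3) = s^3 - s^2/3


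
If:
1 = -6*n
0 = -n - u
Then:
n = -1/6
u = 1/6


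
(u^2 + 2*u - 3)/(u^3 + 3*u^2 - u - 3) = 1/(u + 1)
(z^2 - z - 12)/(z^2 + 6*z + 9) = (z - 4)/(z + 3)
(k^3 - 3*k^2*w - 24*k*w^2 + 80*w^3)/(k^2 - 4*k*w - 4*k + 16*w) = (k^2 + k*w - 20*w^2)/(k - 4)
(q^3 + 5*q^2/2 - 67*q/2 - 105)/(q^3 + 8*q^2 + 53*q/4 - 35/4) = 2*(q - 6)/(2*q - 1)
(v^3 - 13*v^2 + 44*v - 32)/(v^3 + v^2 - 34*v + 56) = (v^2 - 9*v + 8)/(v^2 + 5*v - 14)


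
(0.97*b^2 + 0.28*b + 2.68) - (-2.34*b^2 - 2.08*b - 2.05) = 3.31*b^2 + 2.36*b + 4.73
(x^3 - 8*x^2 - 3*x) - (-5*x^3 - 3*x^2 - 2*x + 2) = 6*x^3 - 5*x^2 - x - 2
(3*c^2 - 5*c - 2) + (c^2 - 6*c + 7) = 4*c^2 - 11*c + 5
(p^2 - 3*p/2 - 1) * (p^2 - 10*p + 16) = p^4 - 23*p^3/2 + 30*p^2 - 14*p - 16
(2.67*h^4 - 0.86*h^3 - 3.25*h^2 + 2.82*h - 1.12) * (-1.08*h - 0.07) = -2.8836*h^5 + 0.7419*h^4 + 3.5702*h^3 - 2.8181*h^2 + 1.0122*h + 0.0784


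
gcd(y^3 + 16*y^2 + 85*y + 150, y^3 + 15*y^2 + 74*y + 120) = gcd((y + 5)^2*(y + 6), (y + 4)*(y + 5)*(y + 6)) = y^2 + 11*y + 30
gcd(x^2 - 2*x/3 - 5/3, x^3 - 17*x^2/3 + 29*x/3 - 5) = x - 5/3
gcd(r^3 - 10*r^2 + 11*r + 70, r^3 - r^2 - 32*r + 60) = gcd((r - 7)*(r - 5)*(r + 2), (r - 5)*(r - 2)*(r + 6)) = r - 5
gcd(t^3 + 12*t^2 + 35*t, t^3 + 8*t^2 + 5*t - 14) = t + 7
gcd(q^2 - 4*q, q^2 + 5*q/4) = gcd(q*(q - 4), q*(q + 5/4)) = q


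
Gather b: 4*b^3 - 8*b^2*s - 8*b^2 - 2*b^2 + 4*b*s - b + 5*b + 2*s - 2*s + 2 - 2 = 4*b^3 + b^2*(-8*s - 10) + b*(4*s + 4)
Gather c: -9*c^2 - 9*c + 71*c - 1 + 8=-9*c^2 + 62*c + 7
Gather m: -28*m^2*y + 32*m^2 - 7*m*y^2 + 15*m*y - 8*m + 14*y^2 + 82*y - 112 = m^2*(32 - 28*y) + m*(-7*y^2 + 15*y - 8) + 14*y^2 + 82*y - 112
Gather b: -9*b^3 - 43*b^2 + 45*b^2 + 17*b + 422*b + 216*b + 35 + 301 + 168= -9*b^3 + 2*b^2 + 655*b + 504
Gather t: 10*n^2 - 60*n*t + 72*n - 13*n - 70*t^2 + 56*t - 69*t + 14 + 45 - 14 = 10*n^2 + 59*n - 70*t^2 + t*(-60*n - 13) + 45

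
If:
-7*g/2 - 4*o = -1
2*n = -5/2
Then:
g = 2/7 - 8*o/7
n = -5/4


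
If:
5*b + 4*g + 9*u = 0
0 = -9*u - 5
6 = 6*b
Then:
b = 1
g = 0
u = -5/9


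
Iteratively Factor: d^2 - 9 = (d - 3)*(d + 3)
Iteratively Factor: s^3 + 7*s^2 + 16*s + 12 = (s + 2)*(s^2 + 5*s + 6) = (s + 2)^2*(s + 3)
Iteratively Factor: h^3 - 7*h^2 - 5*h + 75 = (h + 3)*(h^2 - 10*h + 25) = (h - 5)*(h + 3)*(h - 5)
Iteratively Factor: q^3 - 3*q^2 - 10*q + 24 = (q - 4)*(q^2 + q - 6) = (q - 4)*(q + 3)*(q - 2)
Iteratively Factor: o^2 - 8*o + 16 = (o - 4)*(o - 4)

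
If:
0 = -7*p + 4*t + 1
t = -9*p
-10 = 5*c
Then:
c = -2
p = 1/43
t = -9/43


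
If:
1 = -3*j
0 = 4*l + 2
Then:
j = -1/3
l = -1/2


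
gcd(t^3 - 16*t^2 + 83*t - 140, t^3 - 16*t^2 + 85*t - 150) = t - 5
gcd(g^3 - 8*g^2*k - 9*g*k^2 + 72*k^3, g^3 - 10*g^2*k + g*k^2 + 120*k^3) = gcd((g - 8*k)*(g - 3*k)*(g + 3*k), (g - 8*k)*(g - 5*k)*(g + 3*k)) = g^2 - 5*g*k - 24*k^2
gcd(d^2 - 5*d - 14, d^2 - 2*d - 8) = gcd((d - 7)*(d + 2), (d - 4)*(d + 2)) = d + 2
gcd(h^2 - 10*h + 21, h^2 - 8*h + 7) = h - 7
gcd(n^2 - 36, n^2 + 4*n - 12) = n + 6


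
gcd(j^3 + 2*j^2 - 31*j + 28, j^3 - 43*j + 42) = j^2 + 6*j - 7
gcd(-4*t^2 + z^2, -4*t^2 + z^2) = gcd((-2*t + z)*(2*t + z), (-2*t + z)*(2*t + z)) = -4*t^2 + z^2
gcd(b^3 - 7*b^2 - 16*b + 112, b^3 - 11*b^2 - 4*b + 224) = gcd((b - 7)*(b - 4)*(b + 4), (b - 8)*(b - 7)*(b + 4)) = b^2 - 3*b - 28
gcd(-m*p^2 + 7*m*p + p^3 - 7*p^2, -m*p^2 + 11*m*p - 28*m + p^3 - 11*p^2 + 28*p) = -m*p + 7*m + p^2 - 7*p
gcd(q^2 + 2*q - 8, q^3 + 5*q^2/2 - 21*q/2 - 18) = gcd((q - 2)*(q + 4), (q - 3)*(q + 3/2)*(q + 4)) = q + 4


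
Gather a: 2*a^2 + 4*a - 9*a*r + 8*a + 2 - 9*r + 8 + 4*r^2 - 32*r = 2*a^2 + a*(12 - 9*r) + 4*r^2 - 41*r + 10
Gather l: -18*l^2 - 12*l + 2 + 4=-18*l^2 - 12*l + 6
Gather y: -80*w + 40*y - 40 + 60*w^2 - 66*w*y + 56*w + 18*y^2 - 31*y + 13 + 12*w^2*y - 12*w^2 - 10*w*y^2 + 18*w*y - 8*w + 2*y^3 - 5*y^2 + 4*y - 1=48*w^2 - 32*w + 2*y^3 + y^2*(13 - 10*w) + y*(12*w^2 - 48*w + 13) - 28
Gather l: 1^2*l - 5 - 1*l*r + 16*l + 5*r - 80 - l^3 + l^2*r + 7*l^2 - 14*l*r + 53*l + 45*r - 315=-l^3 + l^2*(r + 7) + l*(70 - 15*r) + 50*r - 400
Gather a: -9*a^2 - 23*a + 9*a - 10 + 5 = -9*a^2 - 14*a - 5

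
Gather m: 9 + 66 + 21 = 96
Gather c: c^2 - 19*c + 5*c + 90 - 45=c^2 - 14*c + 45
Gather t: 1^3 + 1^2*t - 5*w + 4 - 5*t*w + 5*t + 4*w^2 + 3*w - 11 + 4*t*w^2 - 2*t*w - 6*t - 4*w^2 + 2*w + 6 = t*(4*w^2 - 7*w)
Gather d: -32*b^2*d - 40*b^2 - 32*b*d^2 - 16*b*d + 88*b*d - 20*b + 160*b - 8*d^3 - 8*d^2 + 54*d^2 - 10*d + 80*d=-40*b^2 + 140*b - 8*d^3 + d^2*(46 - 32*b) + d*(-32*b^2 + 72*b + 70)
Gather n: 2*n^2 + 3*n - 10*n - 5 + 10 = 2*n^2 - 7*n + 5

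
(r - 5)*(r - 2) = r^2 - 7*r + 10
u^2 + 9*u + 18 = (u + 3)*(u + 6)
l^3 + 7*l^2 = l^2*(l + 7)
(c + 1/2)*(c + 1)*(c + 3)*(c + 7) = c^4 + 23*c^3/2 + 73*c^2/2 + 73*c/2 + 21/2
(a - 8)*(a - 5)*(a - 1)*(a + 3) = a^4 - 11*a^3 + 11*a^2 + 119*a - 120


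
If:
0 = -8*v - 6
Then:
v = -3/4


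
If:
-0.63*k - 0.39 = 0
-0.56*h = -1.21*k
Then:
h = -1.34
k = -0.62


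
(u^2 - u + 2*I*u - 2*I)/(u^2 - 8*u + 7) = (u + 2*I)/(u - 7)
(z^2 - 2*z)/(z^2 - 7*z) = (z - 2)/(z - 7)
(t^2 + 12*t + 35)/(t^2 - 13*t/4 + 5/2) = 4*(t^2 + 12*t + 35)/(4*t^2 - 13*t + 10)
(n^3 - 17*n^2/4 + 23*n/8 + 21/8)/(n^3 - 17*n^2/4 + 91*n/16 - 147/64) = 8*(2*n^2 - 5*n - 3)/(16*n^2 - 40*n + 21)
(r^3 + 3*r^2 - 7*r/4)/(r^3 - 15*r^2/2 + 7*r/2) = (r + 7/2)/(r - 7)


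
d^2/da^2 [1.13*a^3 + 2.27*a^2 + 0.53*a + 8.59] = 6.78*a + 4.54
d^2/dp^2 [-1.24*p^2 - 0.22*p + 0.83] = -2.48000000000000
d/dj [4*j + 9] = 4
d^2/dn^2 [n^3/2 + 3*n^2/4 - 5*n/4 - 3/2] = 3*n + 3/2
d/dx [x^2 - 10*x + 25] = 2*x - 10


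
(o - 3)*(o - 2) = o^2 - 5*o + 6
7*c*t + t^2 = t*(7*c + t)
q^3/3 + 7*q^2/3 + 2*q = q*(q/3 + 1/3)*(q + 6)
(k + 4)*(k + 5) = k^2 + 9*k + 20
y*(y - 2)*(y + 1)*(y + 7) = y^4 + 6*y^3 - 9*y^2 - 14*y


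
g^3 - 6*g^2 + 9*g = g*(g - 3)^2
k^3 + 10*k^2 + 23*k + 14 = (k + 1)*(k + 2)*(k + 7)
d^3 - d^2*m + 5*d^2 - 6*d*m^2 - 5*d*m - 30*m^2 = (d + 5)*(d - 3*m)*(d + 2*m)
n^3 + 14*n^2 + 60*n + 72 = (n + 2)*(n + 6)^2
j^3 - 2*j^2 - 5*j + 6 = (j - 3)*(j - 1)*(j + 2)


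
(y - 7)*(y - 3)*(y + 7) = y^3 - 3*y^2 - 49*y + 147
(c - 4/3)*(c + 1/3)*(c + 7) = c^3 + 6*c^2 - 67*c/9 - 28/9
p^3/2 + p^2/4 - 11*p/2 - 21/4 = (p/2 + 1/2)*(p - 7/2)*(p + 3)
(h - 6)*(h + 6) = h^2 - 36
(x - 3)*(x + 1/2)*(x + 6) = x^3 + 7*x^2/2 - 33*x/2 - 9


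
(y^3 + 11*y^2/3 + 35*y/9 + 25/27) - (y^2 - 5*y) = y^3 + 8*y^2/3 + 80*y/9 + 25/27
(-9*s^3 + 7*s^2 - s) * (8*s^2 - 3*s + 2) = -72*s^5 + 83*s^4 - 47*s^3 + 17*s^2 - 2*s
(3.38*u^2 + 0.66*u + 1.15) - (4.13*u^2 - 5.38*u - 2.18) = -0.75*u^2 + 6.04*u + 3.33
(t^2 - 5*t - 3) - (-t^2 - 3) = 2*t^2 - 5*t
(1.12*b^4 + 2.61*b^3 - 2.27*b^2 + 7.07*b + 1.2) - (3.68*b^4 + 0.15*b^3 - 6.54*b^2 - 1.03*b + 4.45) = -2.56*b^4 + 2.46*b^3 + 4.27*b^2 + 8.1*b - 3.25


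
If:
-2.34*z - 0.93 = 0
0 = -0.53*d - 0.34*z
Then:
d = 0.25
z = -0.40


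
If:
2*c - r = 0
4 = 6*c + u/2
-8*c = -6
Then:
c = 3/4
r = 3/2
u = -1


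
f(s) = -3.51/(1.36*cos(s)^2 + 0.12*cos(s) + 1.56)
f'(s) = -3.51*(2.72*sin(s)*cos(s) + 0.12*sin(s))/(1.36*cos(s)^2 + 0.12*cos(s) + 1.56)^2 = -(9.5472*cos(s) + 0.4212)*sin(s)/(1.36*cos(s)^2 + 0.12*cos(s) + 1.56)^2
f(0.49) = -1.29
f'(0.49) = -0.56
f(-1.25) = -2.03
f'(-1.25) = 1.08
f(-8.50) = -1.77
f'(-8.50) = -1.08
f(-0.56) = -1.33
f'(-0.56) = 0.65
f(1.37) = -2.14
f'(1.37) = -0.85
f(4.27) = -2.00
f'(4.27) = -1.07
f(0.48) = -1.28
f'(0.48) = -0.55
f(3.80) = -1.52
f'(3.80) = -0.81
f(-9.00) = -1.36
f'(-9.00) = -0.51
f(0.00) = -1.15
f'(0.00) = 0.00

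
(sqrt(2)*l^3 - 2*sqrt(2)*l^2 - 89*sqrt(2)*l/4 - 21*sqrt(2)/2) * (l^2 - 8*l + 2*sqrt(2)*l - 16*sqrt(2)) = sqrt(2)*l^5 - 10*sqrt(2)*l^4 + 4*l^4 - 40*l^3 - 25*sqrt(2)*l^3/4 - 25*l^2 + 335*sqrt(2)*l^2/2 + 84*sqrt(2)*l + 670*l + 336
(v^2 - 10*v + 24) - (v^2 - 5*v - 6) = 30 - 5*v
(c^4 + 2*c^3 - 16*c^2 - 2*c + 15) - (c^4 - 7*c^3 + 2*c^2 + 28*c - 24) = 9*c^3 - 18*c^2 - 30*c + 39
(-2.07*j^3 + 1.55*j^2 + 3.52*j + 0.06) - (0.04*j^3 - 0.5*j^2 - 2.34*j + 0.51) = -2.11*j^3 + 2.05*j^2 + 5.86*j - 0.45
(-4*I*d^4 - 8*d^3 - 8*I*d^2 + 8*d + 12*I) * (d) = -4*I*d^5 - 8*d^4 - 8*I*d^3 + 8*d^2 + 12*I*d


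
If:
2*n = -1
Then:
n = -1/2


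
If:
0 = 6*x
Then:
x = 0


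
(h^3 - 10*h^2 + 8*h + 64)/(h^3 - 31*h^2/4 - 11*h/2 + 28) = 4*(h - 4)/(4*h - 7)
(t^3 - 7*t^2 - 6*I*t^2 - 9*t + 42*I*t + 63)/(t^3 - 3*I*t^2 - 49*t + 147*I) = (t - 3*I)/(t + 7)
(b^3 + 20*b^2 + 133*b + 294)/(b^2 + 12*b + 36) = (b^2 + 14*b + 49)/(b + 6)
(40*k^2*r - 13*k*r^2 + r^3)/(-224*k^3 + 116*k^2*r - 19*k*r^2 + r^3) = r*(-5*k + r)/(28*k^2 - 11*k*r + r^2)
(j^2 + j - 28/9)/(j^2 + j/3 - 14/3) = (j - 4/3)/(j - 2)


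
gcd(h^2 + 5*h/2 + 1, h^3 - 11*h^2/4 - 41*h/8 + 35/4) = h + 2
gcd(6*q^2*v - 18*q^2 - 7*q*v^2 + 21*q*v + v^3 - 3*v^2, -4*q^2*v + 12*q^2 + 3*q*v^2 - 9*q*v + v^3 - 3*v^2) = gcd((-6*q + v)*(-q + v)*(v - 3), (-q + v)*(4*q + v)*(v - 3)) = q*v - 3*q - v^2 + 3*v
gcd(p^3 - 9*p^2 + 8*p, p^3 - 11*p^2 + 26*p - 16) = p^2 - 9*p + 8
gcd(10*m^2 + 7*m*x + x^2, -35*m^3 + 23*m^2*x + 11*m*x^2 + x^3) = 5*m + x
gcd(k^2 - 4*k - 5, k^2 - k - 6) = 1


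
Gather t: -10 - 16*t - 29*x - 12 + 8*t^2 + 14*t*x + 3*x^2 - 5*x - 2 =8*t^2 + t*(14*x - 16) + 3*x^2 - 34*x - 24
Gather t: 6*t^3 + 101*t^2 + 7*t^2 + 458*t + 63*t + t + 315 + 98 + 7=6*t^3 + 108*t^2 + 522*t + 420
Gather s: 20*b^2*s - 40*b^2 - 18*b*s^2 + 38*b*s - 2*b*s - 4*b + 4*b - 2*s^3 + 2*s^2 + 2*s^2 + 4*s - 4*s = -40*b^2 - 2*s^3 + s^2*(4 - 18*b) + s*(20*b^2 + 36*b)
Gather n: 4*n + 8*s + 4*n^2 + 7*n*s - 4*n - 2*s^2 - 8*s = 4*n^2 + 7*n*s - 2*s^2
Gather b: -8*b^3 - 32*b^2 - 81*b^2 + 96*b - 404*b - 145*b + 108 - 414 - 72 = -8*b^3 - 113*b^2 - 453*b - 378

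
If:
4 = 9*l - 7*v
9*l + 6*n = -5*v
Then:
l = 7*v/9 + 4/9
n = -2*v - 2/3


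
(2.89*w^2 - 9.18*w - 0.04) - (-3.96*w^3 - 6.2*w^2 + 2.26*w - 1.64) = 3.96*w^3 + 9.09*w^2 - 11.44*w + 1.6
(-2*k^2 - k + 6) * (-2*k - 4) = 4*k^3 + 10*k^2 - 8*k - 24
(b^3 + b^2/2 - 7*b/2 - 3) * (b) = b^4 + b^3/2 - 7*b^2/2 - 3*b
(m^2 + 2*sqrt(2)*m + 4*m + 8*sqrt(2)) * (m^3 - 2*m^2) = m^5 + 2*m^4 + 2*sqrt(2)*m^4 - 8*m^3 + 4*sqrt(2)*m^3 - 16*sqrt(2)*m^2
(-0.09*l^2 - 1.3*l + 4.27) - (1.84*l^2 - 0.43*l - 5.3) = -1.93*l^2 - 0.87*l + 9.57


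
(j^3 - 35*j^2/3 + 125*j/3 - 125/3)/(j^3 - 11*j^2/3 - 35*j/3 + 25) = (j - 5)/(j + 3)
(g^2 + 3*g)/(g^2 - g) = (g + 3)/(g - 1)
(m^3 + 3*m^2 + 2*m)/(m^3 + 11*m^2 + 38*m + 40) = m*(m + 1)/(m^2 + 9*m + 20)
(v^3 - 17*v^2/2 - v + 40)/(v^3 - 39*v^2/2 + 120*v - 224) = (2*v^2 - v - 10)/(2*v^2 - 23*v + 56)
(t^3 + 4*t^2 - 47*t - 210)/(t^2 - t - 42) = t + 5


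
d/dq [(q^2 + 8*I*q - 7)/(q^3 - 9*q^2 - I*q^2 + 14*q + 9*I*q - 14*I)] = (-q^4 - 16*I*q^3 + q^2*(27 + 81*I) + q*(-126 - 42*I) + 210 + 63*I)/(q^6 + q^5*(-18 - 2*I) + q^4*(108 + 36*I) + q^3*(-234 - 218*I) + q^2*(87 + 504*I) + q*(252 - 392*I) - 196)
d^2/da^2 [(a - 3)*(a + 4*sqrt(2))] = 2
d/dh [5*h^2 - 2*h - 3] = 10*h - 2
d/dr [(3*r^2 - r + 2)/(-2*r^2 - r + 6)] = (-5*r^2 + 44*r - 4)/(4*r^4 + 4*r^3 - 23*r^2 - 12*r + 36)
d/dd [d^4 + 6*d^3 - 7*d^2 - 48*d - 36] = 4*d^3 + 18*d^2 - 14*d - 48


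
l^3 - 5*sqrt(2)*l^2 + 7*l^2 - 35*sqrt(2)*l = l*(l + 7)*(l - 5*sqrt(2))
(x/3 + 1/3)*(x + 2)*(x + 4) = x^3/3 + 7*x^2/3 + 14*x/3 + 8/3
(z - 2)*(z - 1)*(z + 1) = z^3 - 2*z^2 - z + 2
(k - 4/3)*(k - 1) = k^2 - 7*k/3 + 4/3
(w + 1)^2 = w^2 + 2*w + 1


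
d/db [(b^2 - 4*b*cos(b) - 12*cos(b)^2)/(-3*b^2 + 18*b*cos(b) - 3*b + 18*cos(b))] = (2*b*sin(b) + 2*sqrt(2)*sin(b + pi/4) - 1)/(3*(b^2 + 2*b + 1))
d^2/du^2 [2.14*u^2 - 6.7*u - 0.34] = 4.28000000000000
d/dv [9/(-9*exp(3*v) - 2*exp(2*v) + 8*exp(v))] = 9*(27*exp(2*v) + 4*exp(v) - 8)*exp(-v)/(9*exp(2*v) + 2*exp(v) - 8)^2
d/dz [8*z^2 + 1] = 16*z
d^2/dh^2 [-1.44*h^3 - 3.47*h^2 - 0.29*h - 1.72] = -8.64*h - 6.94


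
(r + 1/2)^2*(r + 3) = r^3 + 4*r^2 + 13*r/4 + 3/4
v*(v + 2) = v^2 + 2*v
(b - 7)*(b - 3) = b^2 - 10*b + 21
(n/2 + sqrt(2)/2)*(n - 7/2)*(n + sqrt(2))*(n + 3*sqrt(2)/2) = n^4/2 - 7*n^3/4 + 7*sqrt(2)*n^3/4 - 49*sqrt(2)*n^2/8 + 4*n^2 - 14*n + 3*sqrt(2)*n/2 - 21*sqrt(2)/4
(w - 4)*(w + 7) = w^2 + 3*w - 28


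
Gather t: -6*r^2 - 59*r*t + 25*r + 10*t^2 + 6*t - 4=-6*r^2 + 25*r + 10*t^2 + t*(6 - 59*r) - 4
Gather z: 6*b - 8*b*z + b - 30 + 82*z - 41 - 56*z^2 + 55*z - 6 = 7*b - 56*z^2 + z*(137 - 8*b) - 77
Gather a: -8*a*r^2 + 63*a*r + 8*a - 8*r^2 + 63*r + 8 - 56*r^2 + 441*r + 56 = a*(-8*r^2 + 63*r + 8) - 64*r^2 + 504*r + 64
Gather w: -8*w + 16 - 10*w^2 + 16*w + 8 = -10*w^2 + 8*w + 24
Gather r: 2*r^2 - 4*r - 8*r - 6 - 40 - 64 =2*r^2 - 12*r - 110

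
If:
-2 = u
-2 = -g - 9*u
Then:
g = 20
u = -2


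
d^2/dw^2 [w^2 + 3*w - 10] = 2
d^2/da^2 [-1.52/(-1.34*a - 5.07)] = 5.458624/(1.34*a + 5.07)^3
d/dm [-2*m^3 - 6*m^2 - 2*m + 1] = -6*m^2 - 12*m - 2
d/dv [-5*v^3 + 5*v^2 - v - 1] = -15*v^2 + 10*v - 1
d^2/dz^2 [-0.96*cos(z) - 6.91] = 0.96*cos(z)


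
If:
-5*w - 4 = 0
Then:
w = -4/5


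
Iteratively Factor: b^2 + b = (b + 1)*(b)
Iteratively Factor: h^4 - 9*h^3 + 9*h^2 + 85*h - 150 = (h - 5)*(h^3 - 4*h^2 - 11*h + 30) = (h - 5)^2*(h^2 + h - 6) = (h - 5)^2*(h + 3)*(h - 2)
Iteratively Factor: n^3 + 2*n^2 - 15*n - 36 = (n + 3)*(n^2 - n - 12) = (n - 4)*(n + 3)*(n + 3)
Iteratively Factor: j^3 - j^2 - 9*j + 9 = (j - 3)*(j^2 + 2*j - 3) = (j - 3)*(j - 1)*(j + 3)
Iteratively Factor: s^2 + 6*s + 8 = (s + 4)*(s + 2)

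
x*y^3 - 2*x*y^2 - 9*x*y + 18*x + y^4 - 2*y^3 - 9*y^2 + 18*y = (x + y)*(y - 3)*(y - 2)*(y + 3)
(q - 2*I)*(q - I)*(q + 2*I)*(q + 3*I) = q^4 + 2*I*q^3 + 7*q^2 + 8*I*q + 12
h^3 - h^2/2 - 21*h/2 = h*(h - 7/2)*(h + 3)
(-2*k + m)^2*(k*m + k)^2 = 4*k^4*m^2 + 8*k^4*m + 4*k^4 - 4*k^3*m^3 - 8*k^3*m^2 - 4*k^3*m + k^2*m^4 + 2*k^2*m^3 + k^2*m^2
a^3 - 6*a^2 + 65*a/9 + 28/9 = (a - 4)*(a - 7/3)*(a + 1/3)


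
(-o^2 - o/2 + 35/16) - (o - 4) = -o^2 - 3*o/2 + 99/16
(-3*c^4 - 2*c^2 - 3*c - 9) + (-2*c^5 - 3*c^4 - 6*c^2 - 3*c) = -2*c^5 - 6*c^4 - 8*c^2 - 6*c - 9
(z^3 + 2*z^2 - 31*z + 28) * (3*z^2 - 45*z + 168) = 3*z^5 - 39*z^4 - 15*z^3 + 1815*z^2 - 6468*z + 4704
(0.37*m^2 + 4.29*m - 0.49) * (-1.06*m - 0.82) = -0.3922*m^3 - 4.8508*m^2 - 2.9984*m + 0.4018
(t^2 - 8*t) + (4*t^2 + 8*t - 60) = 5*t^2 - 60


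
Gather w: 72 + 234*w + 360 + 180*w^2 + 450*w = 180*w^2 + 684*w + 432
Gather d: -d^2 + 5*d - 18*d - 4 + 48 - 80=-d^2 - 13*d - 36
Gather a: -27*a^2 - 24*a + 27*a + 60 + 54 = -27*a^2 + 3*a + 114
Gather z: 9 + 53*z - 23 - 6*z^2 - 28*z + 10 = -6*z^2 + 25*z - 4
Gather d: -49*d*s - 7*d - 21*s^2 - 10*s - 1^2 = d*(-49*s - 7) - 21*s^2 - 10*s - 1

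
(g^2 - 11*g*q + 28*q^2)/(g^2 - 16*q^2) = (g - 7*q)/(g + 4*q)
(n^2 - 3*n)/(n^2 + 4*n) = (n - 3)/(n + 4)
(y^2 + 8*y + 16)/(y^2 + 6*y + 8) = (y + 4)/(y + 2)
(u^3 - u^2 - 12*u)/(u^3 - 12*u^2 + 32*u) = (u + 3)/(u - 8)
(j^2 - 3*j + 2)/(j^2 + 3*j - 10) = (j - 1)/(j + 5)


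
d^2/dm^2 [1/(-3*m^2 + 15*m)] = 2*(m*(m - 5) - (2*m - 5)^2)/(3*m^3*(m - 5)^3)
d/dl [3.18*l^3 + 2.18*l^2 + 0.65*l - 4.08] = 9.54*l^2 + 4.36*l + 0.65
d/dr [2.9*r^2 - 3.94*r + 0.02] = 5.8*r - 3.94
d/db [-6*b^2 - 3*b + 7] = -12*b - 3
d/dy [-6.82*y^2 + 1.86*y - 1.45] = 1.86 - 13.64*y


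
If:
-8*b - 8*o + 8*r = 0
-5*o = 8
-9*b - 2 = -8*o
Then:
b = -74/45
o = -8/5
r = -146/45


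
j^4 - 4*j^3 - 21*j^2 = j^2*(j - 7)*(j + 3)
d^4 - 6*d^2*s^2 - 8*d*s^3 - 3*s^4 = (d - 3*s)*(d + s)^3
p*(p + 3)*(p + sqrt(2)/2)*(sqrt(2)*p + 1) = sqrt(2)*p^4 + 2*p^3 + 3*sqrt(2)*p^3 + sqrt(2)*p^2/2 + 6*p^2 + 3*sqrt(2)*p/2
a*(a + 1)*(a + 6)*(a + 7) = a^4 + 14*a^3 + 55*a^2 + 42*a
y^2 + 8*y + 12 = (y + 2)*(y + 6)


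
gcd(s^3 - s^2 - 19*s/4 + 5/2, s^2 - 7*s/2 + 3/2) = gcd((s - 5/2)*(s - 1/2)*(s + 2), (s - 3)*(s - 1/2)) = s - 1/2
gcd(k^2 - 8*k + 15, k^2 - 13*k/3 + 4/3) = 1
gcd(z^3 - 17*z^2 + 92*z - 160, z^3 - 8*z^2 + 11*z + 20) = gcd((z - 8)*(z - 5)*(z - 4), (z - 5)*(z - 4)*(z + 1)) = z^2 - 9*z + 20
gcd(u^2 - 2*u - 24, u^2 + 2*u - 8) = u + 4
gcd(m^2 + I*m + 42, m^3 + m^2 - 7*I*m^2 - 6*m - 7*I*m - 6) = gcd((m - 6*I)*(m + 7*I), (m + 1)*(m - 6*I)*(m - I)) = m - 6*I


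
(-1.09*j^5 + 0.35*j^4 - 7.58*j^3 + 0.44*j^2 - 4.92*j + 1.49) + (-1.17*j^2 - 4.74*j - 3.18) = -1.09*j^5 + 0.35*j^4 - 7.58*j^3 - 0.73*j^2 - 9.66*j - 1.69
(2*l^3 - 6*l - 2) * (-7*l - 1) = -14*l^4 - 2*l^3 + 42*l^2 + 20*l + 2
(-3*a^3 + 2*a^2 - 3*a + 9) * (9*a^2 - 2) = -27*a^5 + 18*a^4 - 21*a^3 + 77*a^2 + 6*a - 18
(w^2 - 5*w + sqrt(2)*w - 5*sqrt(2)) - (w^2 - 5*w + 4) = sqrt(2)*w - 5*sqrt(2) - 4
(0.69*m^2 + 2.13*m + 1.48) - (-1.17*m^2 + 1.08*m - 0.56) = 1.86*m^2 + 1.05*m + 2.04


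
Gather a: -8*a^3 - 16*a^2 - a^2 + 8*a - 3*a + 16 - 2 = -8*a^3 - 17*a^2 + 5*a + 14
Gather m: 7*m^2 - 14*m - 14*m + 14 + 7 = 7*m^2 - 28*m + 21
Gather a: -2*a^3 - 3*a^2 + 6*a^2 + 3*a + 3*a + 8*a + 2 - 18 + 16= -2*a^3 + 3*a^2 + 14*a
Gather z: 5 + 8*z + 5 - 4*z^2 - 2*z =-4*z^2 + 6*z + 10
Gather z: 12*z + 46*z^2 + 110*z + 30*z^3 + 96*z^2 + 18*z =30*z^3 + 142*z^2 + 140*z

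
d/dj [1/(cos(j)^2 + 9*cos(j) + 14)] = (2*cos(j) + 9)*sin(j)/(cos(j)^2 + 9*cos(j) + 14)^2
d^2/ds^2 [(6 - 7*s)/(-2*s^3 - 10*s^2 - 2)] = (s^2*(3*s + 10)^2*(7*s - 6) - (21*s^2 + 70*s + (3*s + 5)*(7*s - 6))*(s^3 + 5*s^2 + 1))/(s^3 + 5*s^2 + 1)^3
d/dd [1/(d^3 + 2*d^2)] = (-3*d - 4)/(d^3*(d + 2)^2)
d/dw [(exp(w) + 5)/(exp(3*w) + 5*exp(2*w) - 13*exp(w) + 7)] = 2*(-exp(2*w) - 11*exp(w) - 36)*exp(w)/(exp(5*w) + 11*exp(4*w) + 10*exp(3*w) - 106*exp(2*w) + 133*exp(w) - 49)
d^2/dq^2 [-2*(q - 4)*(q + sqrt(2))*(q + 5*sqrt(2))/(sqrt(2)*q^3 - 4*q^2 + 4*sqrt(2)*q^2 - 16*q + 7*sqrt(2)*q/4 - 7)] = 16*(-128*sqrt(2)*q^6 + 128*q^6 - 396*q^5 + 768*sqrt(2)*q^5 - 7632*q^4 + 7272*sqrt(2)*q^4 - 5113*q^3 + 7392*sqrt(2)*q^3 - 42426*sqrt(2)*q^2 + 52128*q^2 - 84288*sqrt(2)*q + 112680*q - 33796*sqrt(2) + 90152)/(64*sqrt(2)*q^9 - 768*q^8 + 768*sqrt(2)*q^8 - 9216*q^7 + 4944*sqrt(2)*q^7 - 42944*q^6 + 25216*sqrt(2)*q^6 - 105984*q^5 + 87756*sqrt(2)*q^5 - 180624*q^4 + 165168*sqrt(2)*q^4 - 245312*q^3 + 143479*sqrt(2)*q^3 - 194964*q^2 + 56448*sqrt(2)*q^2 - 75264*q + 8232*sqrt(2)*q - 10976)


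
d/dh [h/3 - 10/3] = 1/3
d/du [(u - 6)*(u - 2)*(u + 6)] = 3*u^2 - 4*u - 36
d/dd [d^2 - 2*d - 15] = 2*d - 2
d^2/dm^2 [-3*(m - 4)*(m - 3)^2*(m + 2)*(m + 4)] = -60*m^3 + 144*m^2 + 342*m - 492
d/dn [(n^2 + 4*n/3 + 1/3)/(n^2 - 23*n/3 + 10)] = (-81*n^2 + 174*n + 143)/(9*n^4 - 138*n^3 + 709*n^2 - 1380*n + 900)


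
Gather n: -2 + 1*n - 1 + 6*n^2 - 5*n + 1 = 6*n^2 - 4*n - 2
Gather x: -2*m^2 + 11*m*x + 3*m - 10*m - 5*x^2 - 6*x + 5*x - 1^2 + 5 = -2*m^2 - 7*m - 5*x^2 + x*(11*m - 1) + 4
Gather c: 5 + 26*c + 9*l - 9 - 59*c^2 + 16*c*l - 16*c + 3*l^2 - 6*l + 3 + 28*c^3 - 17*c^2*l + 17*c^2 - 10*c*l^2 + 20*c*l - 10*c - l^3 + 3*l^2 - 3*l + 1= 28*c^3 + c^2*(-17*l - 42) + c*(-10*l^2 + 36*l) - l^3 + 6*l^2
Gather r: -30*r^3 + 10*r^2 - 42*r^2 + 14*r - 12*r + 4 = -30*r^3 - 32*r^2 + 2*r + 4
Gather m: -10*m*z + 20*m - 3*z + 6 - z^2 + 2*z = m*(20 - 10*z) - z^2 - z + 6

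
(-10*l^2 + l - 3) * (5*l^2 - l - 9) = -50*l^4 + 15*l^3 + 74*l^2 - 6*l + 27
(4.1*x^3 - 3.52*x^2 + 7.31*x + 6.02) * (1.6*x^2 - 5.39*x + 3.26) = 6.56*x^5 - 27.731*x^4 + 44.0348*x^3 - 41.2441*x^2 - 8.6172*x + 19.6252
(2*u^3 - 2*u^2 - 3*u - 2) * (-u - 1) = -2*u^4 + 5*u^2 + 5*u + 2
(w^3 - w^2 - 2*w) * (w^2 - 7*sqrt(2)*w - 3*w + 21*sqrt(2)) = w^5 - 7*sqrt(2)*w^4 - 4*w^4 + w^3 + 28*sqrt(2)*w^3 - 7*sqrt(2)*w^2 + 6*w^2 - 42*sqrt(2)*w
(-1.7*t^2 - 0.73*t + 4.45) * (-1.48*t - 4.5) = 2.516*t^3 + 8.7304*t^2 - 3.301*t - 20.025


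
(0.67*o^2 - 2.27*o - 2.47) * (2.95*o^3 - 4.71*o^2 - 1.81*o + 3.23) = 1.9765*o^5 - 9.8522*o^4 + 2.1925*o^3 + 17.9065*o^2 - 2.8614*o - 7.9781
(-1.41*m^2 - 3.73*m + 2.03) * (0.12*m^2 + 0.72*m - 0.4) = -0.1692*m^4 - 1.4628*m^3 - 1.878*m^2 + 2.9536*m - 0.812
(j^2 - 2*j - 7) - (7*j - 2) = j^2 - 9*j - 5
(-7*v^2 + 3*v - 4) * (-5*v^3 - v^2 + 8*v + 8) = 35*v^5 - 8*v^4 - 39*v^3 - 28*v^2 - 8*v - 32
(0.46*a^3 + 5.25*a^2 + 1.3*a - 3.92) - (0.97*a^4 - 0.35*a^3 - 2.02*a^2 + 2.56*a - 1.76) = -0.97*a^4 + 0.81*a^3 + 7.27*a^2 - 1.26*a - 2.16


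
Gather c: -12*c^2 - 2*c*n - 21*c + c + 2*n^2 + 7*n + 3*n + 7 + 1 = -12*c^2 + c*(-2*n - 20) + 2*n^2 + 10*n + 8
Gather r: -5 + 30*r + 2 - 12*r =18*r - 3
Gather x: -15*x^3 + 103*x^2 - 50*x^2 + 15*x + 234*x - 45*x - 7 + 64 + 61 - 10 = -15*x^3 + 53*x^2 + 204*x + 108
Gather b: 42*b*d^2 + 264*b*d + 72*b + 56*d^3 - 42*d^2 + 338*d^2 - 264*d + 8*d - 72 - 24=b*(42*d^2 + 264*d + 72) + 56*d^3 + 296*d^2 - 256*d - 96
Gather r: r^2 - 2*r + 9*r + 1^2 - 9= r^2 + 7*r - 8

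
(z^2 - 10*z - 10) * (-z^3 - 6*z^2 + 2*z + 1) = -z^5 + 4*z^4 + 72*z^3 + 41*z^2 - 30*z - 10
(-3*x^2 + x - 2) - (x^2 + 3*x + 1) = -4*x^2 - 2*x - 3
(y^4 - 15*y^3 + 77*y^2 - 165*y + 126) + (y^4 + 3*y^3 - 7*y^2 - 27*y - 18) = 2*y^4 - 12*y^3 + 70*y^2 - 192*y + 108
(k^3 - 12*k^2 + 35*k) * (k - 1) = k^4 - 13*k^3 + 47*k^2 - 35*k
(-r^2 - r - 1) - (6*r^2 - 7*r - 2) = -7*r^2 + 6*r + 1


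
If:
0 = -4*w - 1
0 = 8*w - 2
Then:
No Solution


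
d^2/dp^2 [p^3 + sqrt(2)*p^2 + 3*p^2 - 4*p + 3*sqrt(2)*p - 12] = 6*p + 2*sqrt(2) + 6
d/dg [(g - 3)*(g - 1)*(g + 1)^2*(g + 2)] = 5*g^4 - 24*g^2 - 12*g + 7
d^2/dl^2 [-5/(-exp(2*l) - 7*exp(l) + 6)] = 5*(2*(2*exp(l) + 7)^2*exp(l) - (4*exp(l) + 7)*(exp(2*l) + 7*exp(l) - 6))*exp(l)/(exp(2*l) + 7*exp(l) - 6)^3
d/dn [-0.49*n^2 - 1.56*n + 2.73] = -0.98*n - 1.56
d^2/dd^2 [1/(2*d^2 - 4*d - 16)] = (d^2 - 2*d - 4*(d - 1)^2 - 8)/(-d^2 + 2*d + 8)^3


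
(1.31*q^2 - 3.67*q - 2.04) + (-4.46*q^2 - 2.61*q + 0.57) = -3.15*q^2 - 6.28*q - 1.47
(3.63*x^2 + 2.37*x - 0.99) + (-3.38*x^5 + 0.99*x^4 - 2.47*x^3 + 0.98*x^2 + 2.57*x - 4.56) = -3.38*x^5 + 0.99*x^4 - 2.47*x^3 + 4.61*x^2 + 4.94*x - 5.55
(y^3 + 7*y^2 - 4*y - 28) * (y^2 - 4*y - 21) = y^5 + 3*y^4 - 53*y^3 - 159*y^2 + 196*y + 588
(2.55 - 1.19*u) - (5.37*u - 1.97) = 4.52 - 6.56*u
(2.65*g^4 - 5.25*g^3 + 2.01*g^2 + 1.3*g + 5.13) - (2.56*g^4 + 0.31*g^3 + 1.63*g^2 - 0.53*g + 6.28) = 0.0899999999999999*g^4 - 5.56*g^3 + 0.38*g^2 + 1.83*g - 1.15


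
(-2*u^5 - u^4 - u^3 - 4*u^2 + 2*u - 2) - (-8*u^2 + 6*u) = -2*u^5 - u^4 - u^3 + 4*u^2 - 4*u - 2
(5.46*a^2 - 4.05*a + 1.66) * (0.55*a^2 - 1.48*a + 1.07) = 3.003*a^4 - 10.3083*a^3 + 12.7492*a^2 - 6.7903*a + 1.7762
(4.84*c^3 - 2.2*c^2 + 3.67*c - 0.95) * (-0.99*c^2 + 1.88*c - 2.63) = -4.7916*c^5 + 11.2772*c^4 - 20.4985*c^3 + 13.6261*c^2 - 11.4381*c + 2.4985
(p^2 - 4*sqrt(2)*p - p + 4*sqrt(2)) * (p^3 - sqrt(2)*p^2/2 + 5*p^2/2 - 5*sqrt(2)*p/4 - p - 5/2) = p^5 - 9*sqrt(2)*p^4/2 + 3*p^4/2 - 27*sqrt(2)*p^3/4 + p^3/2 + 9*p^2/2 + 61*sqrt(2)*p^2/4 - 15*p/2 + 6*sqrt(2)*p - 10*sqrt(2)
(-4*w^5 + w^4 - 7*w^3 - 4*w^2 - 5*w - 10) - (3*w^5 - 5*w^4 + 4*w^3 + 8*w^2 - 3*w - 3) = -7*w^5 + 6*w^4 - 11*w^3 - 12*w^2 - 2*w - 7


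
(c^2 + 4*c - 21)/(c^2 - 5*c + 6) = (c + 7)/(c - 2)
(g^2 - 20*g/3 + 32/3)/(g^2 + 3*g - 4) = (3*g^2 - 20*g + 32)/(3*(g^2 + 3*g - 4))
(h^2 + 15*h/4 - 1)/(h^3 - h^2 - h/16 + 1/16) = 4*(h + 4)/(4*h^2 - 3*h - 1)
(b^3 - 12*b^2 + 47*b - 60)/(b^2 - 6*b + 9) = (b^2 - 9*b + 20)/(b - 3)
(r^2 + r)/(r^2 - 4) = r*(r + 1)/(r^2 - 4)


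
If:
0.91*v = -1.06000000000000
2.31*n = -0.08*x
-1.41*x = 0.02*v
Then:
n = -0.00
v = -1.16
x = 0.02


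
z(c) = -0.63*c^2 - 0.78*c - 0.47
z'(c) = -1.26*c - 0.78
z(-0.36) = -0.27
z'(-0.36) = -0.33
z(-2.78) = -3.17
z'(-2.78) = 2.72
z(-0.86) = -0.27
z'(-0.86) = 0.30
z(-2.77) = -3.14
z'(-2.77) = 2.71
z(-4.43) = -9.38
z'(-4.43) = 4.80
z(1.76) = -3.79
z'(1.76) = -3.00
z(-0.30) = -0.29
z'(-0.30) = -0.40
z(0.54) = -1.07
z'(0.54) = -1.46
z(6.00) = -27.83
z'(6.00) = -8.34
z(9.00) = -58.52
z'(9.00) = -12.12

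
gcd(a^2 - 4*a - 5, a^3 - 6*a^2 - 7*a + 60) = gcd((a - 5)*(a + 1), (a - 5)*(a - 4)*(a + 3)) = a - 5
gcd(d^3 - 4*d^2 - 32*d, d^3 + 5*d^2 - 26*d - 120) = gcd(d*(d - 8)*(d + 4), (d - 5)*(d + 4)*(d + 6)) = d + 4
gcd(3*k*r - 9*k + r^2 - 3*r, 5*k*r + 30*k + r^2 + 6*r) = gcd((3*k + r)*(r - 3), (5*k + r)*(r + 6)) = 1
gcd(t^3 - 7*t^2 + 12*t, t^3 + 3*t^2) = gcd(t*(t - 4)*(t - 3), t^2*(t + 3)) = t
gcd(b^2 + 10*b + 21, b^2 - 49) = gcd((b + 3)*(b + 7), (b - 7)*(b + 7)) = b + 7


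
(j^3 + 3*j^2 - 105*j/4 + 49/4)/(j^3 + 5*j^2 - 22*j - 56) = (j^2 - 4*j + 7/4)/(j^2 - 2*j - 8)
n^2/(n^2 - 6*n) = n/(n - 6)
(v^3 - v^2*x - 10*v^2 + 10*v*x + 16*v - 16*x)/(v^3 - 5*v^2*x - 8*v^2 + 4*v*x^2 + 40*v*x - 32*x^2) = (2 - v)/(-v + 4*x)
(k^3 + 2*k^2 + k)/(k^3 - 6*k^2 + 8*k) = (k^2 + 2*k + 1)/(k^2 - 6*k + 8)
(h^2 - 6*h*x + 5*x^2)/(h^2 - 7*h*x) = (h^2 - 6*h*x + 5*x^2)/(h*(h - 7*x))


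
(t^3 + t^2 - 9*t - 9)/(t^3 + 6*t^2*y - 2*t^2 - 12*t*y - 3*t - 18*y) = (t + 3)/(t + 6*y)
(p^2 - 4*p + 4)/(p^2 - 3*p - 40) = (-p^2 + 4*p - 4)/(-p^2 + 3*p + 40)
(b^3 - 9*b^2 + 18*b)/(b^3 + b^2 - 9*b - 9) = b*(b - 6)/(b^2 + 4*b + 3)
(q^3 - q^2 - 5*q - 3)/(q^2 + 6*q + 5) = (q^2 - 2*q - 3)/(q + 5)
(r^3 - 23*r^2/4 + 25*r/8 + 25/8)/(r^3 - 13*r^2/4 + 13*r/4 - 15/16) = 2*(2*r^2 - 9*r - 5)/(4*r^2 - 8*r + 3)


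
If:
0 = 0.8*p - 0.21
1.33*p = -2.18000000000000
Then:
No Solution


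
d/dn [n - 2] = 1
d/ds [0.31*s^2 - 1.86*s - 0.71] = 0.62*s - 1.86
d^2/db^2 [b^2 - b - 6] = 2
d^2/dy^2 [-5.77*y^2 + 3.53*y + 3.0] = -11.5400000000000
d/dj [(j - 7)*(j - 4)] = 2*j - 11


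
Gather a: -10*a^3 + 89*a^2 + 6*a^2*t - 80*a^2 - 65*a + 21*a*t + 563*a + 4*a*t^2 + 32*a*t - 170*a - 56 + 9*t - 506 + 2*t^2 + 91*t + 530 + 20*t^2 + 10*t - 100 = -10*a^3 + a^2*(6*t + 9) + a*(4*t^2 + 53*t + 328) + 22*t^2 + 110*t - 132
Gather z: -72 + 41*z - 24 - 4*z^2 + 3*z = -4*z^2 + 44*z - 96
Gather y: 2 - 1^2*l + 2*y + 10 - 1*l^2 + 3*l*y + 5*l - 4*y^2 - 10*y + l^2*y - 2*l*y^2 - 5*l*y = -l^2 + 4*l + y^2*(-2*l - 4) + y*(l^2 - 2*l - 8) + 12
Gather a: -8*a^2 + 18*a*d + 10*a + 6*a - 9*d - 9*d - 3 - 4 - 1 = -8*a^2 + a*(18*d + 16) - 18*d - 8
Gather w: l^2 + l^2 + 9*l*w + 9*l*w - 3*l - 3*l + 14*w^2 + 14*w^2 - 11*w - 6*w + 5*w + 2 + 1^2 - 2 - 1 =2*l^2 - 6*l + 28*w^2 + w*(18*l - 12)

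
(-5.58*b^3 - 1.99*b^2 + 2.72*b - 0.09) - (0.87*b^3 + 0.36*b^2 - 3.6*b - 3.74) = -6.45*b^3 - 2.35*b^2 + 6.32*b + 3.65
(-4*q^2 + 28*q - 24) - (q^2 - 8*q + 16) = -5*q^2 + 36*q - 40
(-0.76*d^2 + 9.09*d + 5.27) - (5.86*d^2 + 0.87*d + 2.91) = -6.62*d^2 + 8.22*d + 2.36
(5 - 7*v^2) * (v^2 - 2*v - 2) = -7*v^4 + 14*v^3 + 19*v^2 - 10*v - 10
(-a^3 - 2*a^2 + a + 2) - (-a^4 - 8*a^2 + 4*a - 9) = a^4 - a^3 + 6*a^2 - 3*a + 11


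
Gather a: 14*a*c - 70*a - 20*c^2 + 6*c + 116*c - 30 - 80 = a*(14*c - 70) - 20*c^2 + 122*c - 110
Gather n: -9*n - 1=-9*n - 1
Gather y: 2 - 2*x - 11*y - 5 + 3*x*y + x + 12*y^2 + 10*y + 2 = -x + 12*y^2 + y*(3*x - 1) - 1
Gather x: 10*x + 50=10*x + 50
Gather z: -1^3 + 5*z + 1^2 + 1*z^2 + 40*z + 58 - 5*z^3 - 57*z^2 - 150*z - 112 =-5*z^3 - 56*z^2 - 105*z - 54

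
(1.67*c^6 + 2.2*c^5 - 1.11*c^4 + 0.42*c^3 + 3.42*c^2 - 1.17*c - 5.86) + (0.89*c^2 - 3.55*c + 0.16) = 1.67*c^6 + 2.2*c^5 - 1.11*c^4 + 0.42*c^3 + 4.31*c^2 - 4.72*c - 5.7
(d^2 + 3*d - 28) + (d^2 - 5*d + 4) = 2*d^2 - 2*d - 24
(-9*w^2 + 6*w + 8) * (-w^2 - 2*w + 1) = 9*w^4 + 12*w^3 - 29*w^2 - 10*w + 8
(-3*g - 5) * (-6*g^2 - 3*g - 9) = 18*g^3 + 39*g^2 + 42*g + 45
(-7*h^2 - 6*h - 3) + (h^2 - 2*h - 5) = -6*h^2 - 8*h - 8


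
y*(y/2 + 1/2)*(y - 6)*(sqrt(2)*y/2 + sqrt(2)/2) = sqrt(2)*y^4/4 - sqrt(2)*y^3 - 11*sqrt(2)*y^2/4 - 3*sqrt(2)*y/2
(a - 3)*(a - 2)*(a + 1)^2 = a^4 - 3*a^3 - 3*a^2 + 7*a + 6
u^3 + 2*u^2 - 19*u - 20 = (u - 4)*(u + 1)*(u + 5)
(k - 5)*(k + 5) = k^2 - 25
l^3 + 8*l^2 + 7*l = l*(l + 1)*(l + 7)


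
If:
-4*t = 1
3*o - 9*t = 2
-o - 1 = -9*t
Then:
No Solution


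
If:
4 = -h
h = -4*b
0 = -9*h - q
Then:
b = 1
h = -4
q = 36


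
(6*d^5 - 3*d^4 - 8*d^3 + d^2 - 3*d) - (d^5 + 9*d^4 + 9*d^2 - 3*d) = 5*d^5 - 12*d^4 - 8*d^3 - 8*d^2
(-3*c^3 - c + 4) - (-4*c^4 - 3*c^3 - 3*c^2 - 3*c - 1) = 4*c^4 + 3*c^2 + 2*c + 5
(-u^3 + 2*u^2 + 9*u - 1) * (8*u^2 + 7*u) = -8*u^5 + 9*u^4 + 86*u^3 + 55*u^2 - 7*u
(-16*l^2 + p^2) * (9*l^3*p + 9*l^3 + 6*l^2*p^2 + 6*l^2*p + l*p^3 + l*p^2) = -144*l^5*p - 144*l^5 - 96*l^4*p^2 - 96*l^4*p - 7*l^3*p^3 - 7*l^3*p^2 + 6*l^2*p^4 + 6*l^2*p^3 + l*p^5 + l*p^4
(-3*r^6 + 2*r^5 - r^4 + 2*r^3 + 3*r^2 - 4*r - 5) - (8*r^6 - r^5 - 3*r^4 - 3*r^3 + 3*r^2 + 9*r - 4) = -11*r^6 + 3*r^5 + 2*r^4 + 5*r^3 - 13*r - 1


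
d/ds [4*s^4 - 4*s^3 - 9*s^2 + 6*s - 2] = 16*s^3 - 12*s^2 - 18*s + 6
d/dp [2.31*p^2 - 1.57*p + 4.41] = 4.62*p - 1.57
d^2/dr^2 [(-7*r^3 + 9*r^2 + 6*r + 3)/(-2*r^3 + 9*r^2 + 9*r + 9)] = 18*(10*r^6 + 34*r^5 + 58*r^4 - 63*r^3 + 297*r^2 + 252*r - 27)/(8*r^9 - 108*r^8 + 378*r^7 + 135*r^6 - 729*r^5 - 3402*r^4 - 4617*r^3 - 4374*r^2 - 2187*r - 729)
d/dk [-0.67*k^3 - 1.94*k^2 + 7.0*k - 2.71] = -2.01*k^2 - 3.88*k + 7.0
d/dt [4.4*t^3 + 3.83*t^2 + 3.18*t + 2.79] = 13.2*t^2 + 7.66*t + 3.18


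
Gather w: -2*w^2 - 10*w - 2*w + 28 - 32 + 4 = -2*w^2 - 12*w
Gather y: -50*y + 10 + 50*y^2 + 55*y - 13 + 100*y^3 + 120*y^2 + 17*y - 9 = 100*y^3 + 170*y^2 + 22*y - 12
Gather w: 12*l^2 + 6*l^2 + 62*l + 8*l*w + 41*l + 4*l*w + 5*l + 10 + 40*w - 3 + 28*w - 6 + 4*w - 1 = 18*l^2 + 108*l + w*(12*l + 72)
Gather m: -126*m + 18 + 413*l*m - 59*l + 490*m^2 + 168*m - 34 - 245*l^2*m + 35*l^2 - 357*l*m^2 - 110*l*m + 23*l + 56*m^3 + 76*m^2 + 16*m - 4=35*l^2 - 36*l + 56*m^3 + m^2*(566 - 357*l) + m*(-245*l^2 + 303*l + 58) - 20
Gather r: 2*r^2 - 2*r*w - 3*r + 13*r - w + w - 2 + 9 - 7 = 2*r^2 + r*(10 - 2*w)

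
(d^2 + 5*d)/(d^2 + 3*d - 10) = d/(d - 2)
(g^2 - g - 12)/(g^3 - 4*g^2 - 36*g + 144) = (g + 3)/(g^2 - 36)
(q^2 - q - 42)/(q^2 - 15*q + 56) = (q + 6)/(q - 8)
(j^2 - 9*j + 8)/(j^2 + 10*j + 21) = (j^2 - 9*j + 8)/(j^2 + 10*j + 21)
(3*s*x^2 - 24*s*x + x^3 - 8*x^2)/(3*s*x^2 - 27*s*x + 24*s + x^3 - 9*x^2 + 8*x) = x/(x - 1)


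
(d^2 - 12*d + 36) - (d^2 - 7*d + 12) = 24 - 5*d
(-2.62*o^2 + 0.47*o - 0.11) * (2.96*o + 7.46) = -7.7552*o^3 - 18.154*o^2 + 3.1806*o - 0.8206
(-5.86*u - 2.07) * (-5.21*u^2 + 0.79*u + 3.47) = 30.5306*u^3 + 6.1553*u^2 - 21.9695*u - 7.1829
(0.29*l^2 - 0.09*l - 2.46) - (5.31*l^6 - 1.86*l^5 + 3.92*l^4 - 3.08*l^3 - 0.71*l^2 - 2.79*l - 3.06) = -5.31*l^6 + 1.86*l^5 - 3.92*l^4 + 3.08*l^3 + 1.0*l^2 + 2.7*l + 0.6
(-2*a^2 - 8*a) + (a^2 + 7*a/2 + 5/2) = -a^2 - 9*a/2 + 5/2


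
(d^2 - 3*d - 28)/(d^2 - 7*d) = (d + 4)/d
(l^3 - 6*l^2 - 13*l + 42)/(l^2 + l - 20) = (l^3 - 6*l^2 - 13*l + 42)/(l^2 + l - 20)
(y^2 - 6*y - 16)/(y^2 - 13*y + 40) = (y + 2)/(y - 5)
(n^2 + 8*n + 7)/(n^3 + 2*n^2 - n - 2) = (n + 7)/(n^2 + n - 2)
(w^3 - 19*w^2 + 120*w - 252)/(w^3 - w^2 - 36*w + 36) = (w^2 - 13*w + 42)/(w^2 + 5*w - 6)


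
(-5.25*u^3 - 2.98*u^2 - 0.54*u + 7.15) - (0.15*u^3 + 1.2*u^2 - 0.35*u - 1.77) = -5.4*u^3 - 4.18*u^2 - 0.19*u + 8.92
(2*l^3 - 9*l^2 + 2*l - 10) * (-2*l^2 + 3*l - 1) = -4*l^5 + 24*l^4 - 33*l^3 + 35*l^2 - 32*l + 10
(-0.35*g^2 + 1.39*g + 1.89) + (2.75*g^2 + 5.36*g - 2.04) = 2.4*g^2 + 6.75*g - 0.15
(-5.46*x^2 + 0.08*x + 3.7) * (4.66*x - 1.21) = -25.4436*x^3 + 6.9794*x^2 + 17.1452*x - 4.477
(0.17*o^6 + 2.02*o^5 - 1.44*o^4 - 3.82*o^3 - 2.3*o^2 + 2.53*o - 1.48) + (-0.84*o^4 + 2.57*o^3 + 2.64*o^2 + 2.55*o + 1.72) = 0.17*o^6 + 2.02*o^5 - 2.28*o^4 - 1.25*o^3 + 0.34*o^2 + 5.08*o + 0.24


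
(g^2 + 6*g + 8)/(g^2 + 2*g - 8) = (g + 2)/(g - 2)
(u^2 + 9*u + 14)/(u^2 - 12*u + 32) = (u^2 + 9*u + 14)/(u^2 - 12*u + 32)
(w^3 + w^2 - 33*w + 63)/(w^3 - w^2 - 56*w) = (w^2 - 6*w + 9)/(w*(w - 8))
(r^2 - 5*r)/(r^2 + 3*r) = (r - 5)/(r + 3)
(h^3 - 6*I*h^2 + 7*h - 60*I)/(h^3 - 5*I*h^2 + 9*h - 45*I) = (h - 4*I)/(h - 3*I)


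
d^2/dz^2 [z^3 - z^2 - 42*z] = 6*z - 2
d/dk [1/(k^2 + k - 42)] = (-2*k - 1)/(k^2 + k - 42)^2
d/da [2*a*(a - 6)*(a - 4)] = 6*a^2 - 40*a + 48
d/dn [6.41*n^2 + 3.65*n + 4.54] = 12.82*n + 3.65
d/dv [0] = 0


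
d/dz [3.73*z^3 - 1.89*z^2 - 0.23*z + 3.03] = 11.19*z^2 - 3.78*z - 0.23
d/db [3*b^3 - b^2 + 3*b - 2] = 9*b^2 - 2*b + 3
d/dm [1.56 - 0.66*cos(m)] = 0.66*sin(m)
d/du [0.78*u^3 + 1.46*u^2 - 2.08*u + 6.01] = 2.34*u^2 + 2.92*u - 2.08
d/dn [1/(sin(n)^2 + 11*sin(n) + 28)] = -(2*sin(n) + 11)*cos(n)/(sin(n)^2 + 11*sin(n) + 28)^2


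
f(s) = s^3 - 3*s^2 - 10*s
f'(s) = 3*s^2 - 6*s - 10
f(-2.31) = -5.23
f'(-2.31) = 19.87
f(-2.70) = -14.55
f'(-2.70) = 28.07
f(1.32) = -16.13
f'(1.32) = -12.69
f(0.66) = -7.62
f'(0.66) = -12.65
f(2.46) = -27.87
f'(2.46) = -6.61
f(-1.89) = 1.43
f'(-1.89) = 12.06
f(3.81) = -26.34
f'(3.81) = 10.69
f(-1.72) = 3.24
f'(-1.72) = 9.20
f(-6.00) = -264.00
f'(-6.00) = 134.00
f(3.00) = -30.00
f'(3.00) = -1.00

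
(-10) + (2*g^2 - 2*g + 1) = 2*g^2 - 2*g - 9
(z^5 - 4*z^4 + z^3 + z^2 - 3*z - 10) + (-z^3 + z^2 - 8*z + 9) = z^5 - 4*z^4 + 2*z^2 - 11*z - 1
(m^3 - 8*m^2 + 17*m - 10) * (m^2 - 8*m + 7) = m^5 - 16*m^4 + 88*m^3 - 202*m^2 + 199*m - 70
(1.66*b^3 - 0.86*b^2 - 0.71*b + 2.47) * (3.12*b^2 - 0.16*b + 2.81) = 5.1792*b^5 - 2.9488*b^4 + 2.587*b^3 + 5.4034*b^2 - 2.3903*b + 6.9407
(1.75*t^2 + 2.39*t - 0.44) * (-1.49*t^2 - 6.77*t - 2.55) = -2.6075*t^4 - 15.4086*t^3 - 19.9872*t^2 - 3.1157*t + 1.122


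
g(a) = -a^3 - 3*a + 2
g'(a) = -3*a^2 - 3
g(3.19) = -40.03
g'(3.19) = -33.53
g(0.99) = -1.94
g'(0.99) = -5.94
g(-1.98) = 15.70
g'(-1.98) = -14.76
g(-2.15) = 18.39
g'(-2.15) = -16.87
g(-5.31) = 167.65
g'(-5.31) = -87.59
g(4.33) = -92.17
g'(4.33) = -59.25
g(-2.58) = 26.91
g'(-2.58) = -22.97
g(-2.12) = 17.89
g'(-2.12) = -16.48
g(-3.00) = 38.00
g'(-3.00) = -30.00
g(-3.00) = 38.00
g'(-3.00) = -30.00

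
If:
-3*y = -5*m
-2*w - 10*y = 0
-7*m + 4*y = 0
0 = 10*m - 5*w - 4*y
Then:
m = 0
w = 0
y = 0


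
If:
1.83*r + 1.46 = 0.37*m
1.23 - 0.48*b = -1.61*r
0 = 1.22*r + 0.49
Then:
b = 1.22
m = 1.96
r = -0.40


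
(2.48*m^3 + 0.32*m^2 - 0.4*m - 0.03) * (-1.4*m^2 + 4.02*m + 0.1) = -3.472*m^5 + 9.5216*m^4 + 2.0944*m^3 - 1.534*m^2 - 0.1606*m - 0.003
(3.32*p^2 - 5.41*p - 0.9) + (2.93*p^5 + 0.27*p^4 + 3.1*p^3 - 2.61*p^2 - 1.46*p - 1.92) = 2.93*p^5 + 0.27*p^4 + 3.1*p^3 + 0.71*p^2 - 6.87*p - 2.82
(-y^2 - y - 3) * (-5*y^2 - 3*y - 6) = 5*y^4 + 8*y^3 + 24*y^2 + 15*y + 18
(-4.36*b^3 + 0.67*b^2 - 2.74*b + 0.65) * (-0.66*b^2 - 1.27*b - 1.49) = 2.8776*b^5 + 5.095*b^4 + 7.4539*b^3 + 2.0525*b^2 + 3.2571*b - 0.9685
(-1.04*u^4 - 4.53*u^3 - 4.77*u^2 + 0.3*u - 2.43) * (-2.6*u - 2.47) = 2.704*u^5 + 14.3468*u^4 + 23.5911*u^3 + 11.0019*u^2 + 5.577*u + 6.0021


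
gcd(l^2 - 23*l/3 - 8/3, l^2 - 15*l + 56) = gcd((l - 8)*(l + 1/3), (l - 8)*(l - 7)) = l - 8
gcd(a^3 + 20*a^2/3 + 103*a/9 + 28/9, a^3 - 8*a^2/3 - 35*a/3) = a + 7/3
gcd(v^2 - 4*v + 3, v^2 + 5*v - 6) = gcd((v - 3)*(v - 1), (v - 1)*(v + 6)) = v - 1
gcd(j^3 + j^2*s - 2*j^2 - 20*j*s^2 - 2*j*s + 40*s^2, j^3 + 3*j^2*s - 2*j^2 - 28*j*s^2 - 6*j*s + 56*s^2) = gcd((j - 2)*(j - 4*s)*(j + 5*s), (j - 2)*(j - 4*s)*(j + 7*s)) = -j^2 + 4*j*s + 2*j - 8*s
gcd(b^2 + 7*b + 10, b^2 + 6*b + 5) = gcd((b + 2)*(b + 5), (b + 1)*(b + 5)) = b + 5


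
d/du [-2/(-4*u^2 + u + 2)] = 2*(1 - 8*u)/(-4*u^2 + u + 2)^2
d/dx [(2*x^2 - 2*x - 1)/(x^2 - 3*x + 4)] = (-4*x^2 + 18*x - 11)/(x^4 - 6*x^3 + 17*x^2 - 24*x + 16)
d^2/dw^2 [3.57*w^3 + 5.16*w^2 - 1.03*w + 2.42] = 21.42*w + 10.32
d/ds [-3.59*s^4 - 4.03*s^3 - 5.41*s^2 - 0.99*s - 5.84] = -14.36*s^3 - 12.09*s^2 - 10.82*s - 0.99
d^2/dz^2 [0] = 0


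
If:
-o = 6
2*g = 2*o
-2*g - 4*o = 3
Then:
No Solution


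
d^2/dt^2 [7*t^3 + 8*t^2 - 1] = 42*t + 16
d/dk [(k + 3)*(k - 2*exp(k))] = k - (k + 3)*(2*exp(k) - 1) - 2*exp(k)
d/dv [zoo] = 0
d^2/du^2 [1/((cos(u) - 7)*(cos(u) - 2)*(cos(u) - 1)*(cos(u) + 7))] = (-8046*(1 - cos(u)^2)^2 - 738*sin(u)^6 - 16*cos(u)^8 + 69*cos(u)^7 - 235*cos(u)^6 - 1494*cos(u)^5 + 26217*cos(u)^3 - 9707*cos(u)^2 - 57624*cos(u) + 42790)/((cos(u) - 7)^3*(cos(u) - 2)^3*(cos(u) - 1)^3*(cos(u) + 7)^3)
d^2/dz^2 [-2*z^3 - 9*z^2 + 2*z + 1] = -12*z - 18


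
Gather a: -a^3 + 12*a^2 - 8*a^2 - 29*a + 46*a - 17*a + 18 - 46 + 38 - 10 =-a^3 + 4*a^2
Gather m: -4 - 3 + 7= 0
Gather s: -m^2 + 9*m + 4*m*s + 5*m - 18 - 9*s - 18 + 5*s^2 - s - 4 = -m^2 + 14*m + 5*s^2 + s*(4*m - 10) - 40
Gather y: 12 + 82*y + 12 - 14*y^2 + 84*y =-14*y^2 + 166*y + 24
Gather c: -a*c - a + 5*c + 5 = -a + c*(5 - a) + 5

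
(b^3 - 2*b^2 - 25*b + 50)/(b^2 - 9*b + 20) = (b^2 + 3*b - 10)/(b - 4)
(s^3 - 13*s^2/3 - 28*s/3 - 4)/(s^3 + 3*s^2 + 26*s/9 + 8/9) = 3*(s - 6)/(3*s + 4)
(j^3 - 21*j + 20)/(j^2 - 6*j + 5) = (j^2 + j - 20)/(j - 5)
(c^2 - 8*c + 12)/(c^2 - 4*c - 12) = (c - 2)/(c + 2)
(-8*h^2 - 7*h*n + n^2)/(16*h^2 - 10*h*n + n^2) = (-h - n)/(2*h - n)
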